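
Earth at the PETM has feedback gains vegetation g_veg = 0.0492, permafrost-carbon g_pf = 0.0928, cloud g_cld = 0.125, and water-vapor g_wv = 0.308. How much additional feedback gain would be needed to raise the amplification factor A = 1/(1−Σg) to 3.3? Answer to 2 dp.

Current total gain = 0.575.
Target gain for A = 3.3: g* = 1 − 1/3.3 = 0.697.
Additional gain needed = 0.697 − 0.575 = 0.12.

0.12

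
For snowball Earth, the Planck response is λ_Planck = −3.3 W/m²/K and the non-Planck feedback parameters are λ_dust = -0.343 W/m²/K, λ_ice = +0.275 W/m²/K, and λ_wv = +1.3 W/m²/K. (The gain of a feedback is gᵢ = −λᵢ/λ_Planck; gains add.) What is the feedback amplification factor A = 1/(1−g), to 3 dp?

Convert to gains: g_dust = -0.343/3.3 = -0.1039; g_ice = 0.275/3.3 = 0.08333; g_wv = 1.3/3.3 = 0.3939.
Total gain g = 0.37333.
A = 1/(1 − 0.37333) = 1.596.

1.596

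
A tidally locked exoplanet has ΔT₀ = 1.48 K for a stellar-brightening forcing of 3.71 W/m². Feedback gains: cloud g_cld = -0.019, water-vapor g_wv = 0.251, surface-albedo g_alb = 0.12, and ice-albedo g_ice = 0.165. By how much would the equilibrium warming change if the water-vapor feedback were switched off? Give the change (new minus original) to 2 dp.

Original: g = 0.517, ΔT = 1.48/(1−0.517) = 3.0642 K.
Without water-vapor: g' = 0.266, ΔT' = 1.48/(1−0.266) = 2.0163 K.
Change = 2.0163 − 3.0642 = -1.05 K.

-1.05 K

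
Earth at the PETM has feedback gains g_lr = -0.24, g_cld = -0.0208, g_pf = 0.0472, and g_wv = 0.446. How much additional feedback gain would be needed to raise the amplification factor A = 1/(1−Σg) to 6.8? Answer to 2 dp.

Current total gain = 0.2324.
Target gain for A = 6.8: g* = 1 − 1/6.8 = 0.8529.
Additional gain needed = 0.8529 − 0.2324 = 0.62.

0.62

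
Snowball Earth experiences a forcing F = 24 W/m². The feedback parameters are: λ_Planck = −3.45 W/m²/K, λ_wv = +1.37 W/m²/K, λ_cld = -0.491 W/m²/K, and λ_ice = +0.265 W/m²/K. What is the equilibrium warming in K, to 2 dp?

10.41 K

Net feedback parameter λ = (−3.45) + (+1.37) + (-0.491) + (+0.265) = -2.306 W/m²/K.
ΔT = −F/λ = −24/(-2.306) = 10.41 K.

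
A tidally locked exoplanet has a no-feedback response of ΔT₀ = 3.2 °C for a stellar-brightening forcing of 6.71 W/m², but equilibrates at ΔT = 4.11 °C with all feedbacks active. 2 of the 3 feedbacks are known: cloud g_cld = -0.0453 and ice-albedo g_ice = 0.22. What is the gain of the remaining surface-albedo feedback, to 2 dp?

Amplification A = ΔT/ΔT₀ = 4.11/3.2 = 1.284.
Total gain g = 1 − 1/A = 1 − 1/1.284 = 0.2212.
Known gains sum to -0.0453 + 0.22 = 0.1747.
g_alb = 0.2212 − 0.1747 = 0.05.

0.05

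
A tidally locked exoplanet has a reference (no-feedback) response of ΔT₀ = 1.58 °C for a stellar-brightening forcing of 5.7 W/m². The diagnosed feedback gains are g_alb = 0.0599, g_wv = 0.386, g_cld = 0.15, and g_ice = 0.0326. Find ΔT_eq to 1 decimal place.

Total gain g = 0.0599 + 0.386 + 0.15 + 0.0326 = 0.6285.
Amplification A = 1/(1 − 0.6285) = 2.692.
ΔT = 1.58 × 2.692 = 4.3 °C.

4.3 °C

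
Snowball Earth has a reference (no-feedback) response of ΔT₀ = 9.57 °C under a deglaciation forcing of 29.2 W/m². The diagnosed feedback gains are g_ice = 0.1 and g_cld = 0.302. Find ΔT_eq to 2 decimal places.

16.00 °C

Total gain g = 0.1 + 0.302 = 0.402.
Amplification A = 1/(1 − 0.402) = 1.672.
ΔT = 9.57 × 1.672 = 16.00 °C.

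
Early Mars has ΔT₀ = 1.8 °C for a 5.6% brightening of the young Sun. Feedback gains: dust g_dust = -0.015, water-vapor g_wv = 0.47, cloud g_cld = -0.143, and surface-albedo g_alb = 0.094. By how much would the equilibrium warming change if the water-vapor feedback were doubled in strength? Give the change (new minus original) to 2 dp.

11.49 °C

Original: g = 0.406, ΔT = 1.8/(1−0.406) = 3.0303 °C.
With doubled water-vapor: g' = 0.876, ΔT' = 1.8/(1−0.876) = 14.5161 °C.
Change = 14.5161 − 3.0303 = 11.49 °C.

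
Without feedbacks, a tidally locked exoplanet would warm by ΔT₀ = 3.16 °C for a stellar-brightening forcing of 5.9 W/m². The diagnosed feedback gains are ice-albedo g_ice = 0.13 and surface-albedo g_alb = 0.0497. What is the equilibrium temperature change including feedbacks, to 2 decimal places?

Total gain g = 0.13 + 0.0497 = 0.1797.
Amplification A = 1/(1 − 0.1797) = 1.219.
ΔT = 3.16 × 1.219 = 3.85 °C.

3.85 °C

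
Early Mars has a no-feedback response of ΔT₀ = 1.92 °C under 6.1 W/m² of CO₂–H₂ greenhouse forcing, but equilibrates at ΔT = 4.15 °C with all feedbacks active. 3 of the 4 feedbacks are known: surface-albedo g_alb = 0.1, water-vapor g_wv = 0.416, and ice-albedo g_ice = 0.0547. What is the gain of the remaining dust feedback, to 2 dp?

-0.03

Amplification A = ΔT/ΔT₀ = 4.15/1.92 = 2.161.
Total gain g = 1 − 1/A = 1 − 1/2.161 = 0.5373.
Known gains sum to 0.1 + 0.416 + 0.0547 = 0.5707.
g_dust = 0.5373 − 0.5707 = -0.03.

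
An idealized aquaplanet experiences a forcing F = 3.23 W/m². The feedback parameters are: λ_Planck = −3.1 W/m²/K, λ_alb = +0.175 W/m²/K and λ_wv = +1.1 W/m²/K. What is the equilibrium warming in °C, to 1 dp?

1.8 °C

Net feedback parameter λ = (−3.1) + (+0.175) + (+1.1) = -1.825 W/m²/K.
ΔT = −F/λ = −3.23/(-1.825) = 1.8 °C.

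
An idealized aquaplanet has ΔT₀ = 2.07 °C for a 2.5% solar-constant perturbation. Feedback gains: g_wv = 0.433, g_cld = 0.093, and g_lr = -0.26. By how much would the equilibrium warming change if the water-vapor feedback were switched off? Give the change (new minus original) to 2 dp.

-1.05 °C

Original: g = 0.266, ΔT = 2.07/(1−0.266) = 2.8202 °C.
Without water-vapor: g' = -0.167, ΔT' = 2.07/(1+0.167) = 1.7738 °C.
Change = 1.7738 − 2.8202 = -1.05 °C.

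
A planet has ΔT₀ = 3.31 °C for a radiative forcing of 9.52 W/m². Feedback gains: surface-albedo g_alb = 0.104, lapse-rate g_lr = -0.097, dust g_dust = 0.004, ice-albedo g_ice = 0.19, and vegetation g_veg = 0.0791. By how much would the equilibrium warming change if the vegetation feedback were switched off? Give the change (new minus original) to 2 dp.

-0.46 °C

Original: g = 0.2801, ΔT = 3.31/(1−0.2801) = 4.5979 °C.
Without vegetation: g' = 0.201, ΔT' = 3.31/(1−0.201) = 4.1427 °C.
Change = 4.1427 − 4.5979 = -0.46 °C.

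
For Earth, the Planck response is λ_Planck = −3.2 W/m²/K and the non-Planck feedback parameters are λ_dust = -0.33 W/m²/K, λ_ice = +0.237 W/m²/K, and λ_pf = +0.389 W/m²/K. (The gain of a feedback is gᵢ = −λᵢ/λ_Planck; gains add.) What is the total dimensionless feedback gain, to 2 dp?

Convert to gains: g_dust = -0.33/3.2 = -0.1031; g_ice = 0.237/3.2 = 0.07406; g_pf = 0.389/3.2 = 0.1216.
Total gain g = 0.09256.

0.09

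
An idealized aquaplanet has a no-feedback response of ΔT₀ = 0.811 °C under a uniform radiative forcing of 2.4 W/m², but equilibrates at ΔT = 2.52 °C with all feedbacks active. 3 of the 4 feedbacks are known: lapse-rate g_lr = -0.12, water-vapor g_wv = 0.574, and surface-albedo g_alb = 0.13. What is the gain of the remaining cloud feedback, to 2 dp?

Amplification A = ΔT/ΔT₀ = 2.52/0.811 = 3.107.
Total gain g = 1 − 1/A = 1 − 1/3.107 = 0.6781.
Known gains sum to -0.12 + 0.574 + 0.13 = 0.584.
g_cld = 0.6781 − 0.584 = 0.09.

0.09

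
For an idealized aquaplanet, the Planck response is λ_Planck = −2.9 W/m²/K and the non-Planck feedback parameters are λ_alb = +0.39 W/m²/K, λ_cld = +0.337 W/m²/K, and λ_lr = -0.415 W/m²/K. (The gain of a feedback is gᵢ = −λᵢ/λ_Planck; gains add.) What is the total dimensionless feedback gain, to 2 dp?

Convert to gains: g_alb = 0.39/2.9 = 0.1345; g_cld = 0.337/2.9 = 0.1162; g_lr = -0.415/2.9 = -0.1431.
Total gain g = 0.1076.

0.11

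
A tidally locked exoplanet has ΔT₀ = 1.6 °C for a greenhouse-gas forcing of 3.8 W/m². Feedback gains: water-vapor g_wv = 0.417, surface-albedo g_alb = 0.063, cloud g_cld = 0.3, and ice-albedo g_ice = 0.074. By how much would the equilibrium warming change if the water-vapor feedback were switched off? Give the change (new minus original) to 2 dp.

-8.12 °C

Original: g = 0.854, ΔT = 1.6/(1−0.854) = 10.9589 °C.
Without water-vapor: g' = 0.437, ΔT' = 1.6/(1−0.437) = 2.8419 °C.
Change = 2.8419 − 10.9589 = -8.12 °C.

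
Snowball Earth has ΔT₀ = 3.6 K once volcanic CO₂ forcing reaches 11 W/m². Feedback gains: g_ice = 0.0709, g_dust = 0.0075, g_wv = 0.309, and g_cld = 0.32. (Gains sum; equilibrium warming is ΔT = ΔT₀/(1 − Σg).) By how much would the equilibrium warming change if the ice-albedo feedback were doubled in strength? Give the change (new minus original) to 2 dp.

Original: g = 0.7074, ΔT = 3.6/(1−0.7074) = 12.3035 K.
With doubled ice-albedo: g' = 0.7783, ΔT' = 3.6/(1−0.7783) = 16.2382 K.
Change = 16.2382 − 12.3035 = 3.93 K.

3.93 K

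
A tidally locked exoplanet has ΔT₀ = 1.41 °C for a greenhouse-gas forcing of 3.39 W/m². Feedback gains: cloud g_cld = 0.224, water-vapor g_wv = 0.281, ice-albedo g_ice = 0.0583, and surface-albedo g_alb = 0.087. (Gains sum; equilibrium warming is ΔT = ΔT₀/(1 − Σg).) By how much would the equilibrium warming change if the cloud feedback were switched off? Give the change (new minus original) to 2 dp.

Original: g = 0.6503, ΔT = 1.41/(1−0.6503) = 4.0320 °C.
Without cloud: g' = 0.4263, ΔT' = 1.41/(1−0.4263) = 2.4577 °C.
Change = 2.4577 − 4.0320 = -1.57 °C.

-1.57 °C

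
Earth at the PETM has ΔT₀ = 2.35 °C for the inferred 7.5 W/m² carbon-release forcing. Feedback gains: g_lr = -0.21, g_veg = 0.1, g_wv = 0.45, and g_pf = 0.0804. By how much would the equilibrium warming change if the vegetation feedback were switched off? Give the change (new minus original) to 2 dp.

-0.60 °C

Original: g = 0.4204, ΔT = 2.35/(1−0.4204) = 4.0545 °C.
Without vegetation: g' = 0.3204, ΔT' = 2.35/(1−0.3204) = 3.4579 °C.
Change = 3.4579 − 4.0545 = -0.60 °C.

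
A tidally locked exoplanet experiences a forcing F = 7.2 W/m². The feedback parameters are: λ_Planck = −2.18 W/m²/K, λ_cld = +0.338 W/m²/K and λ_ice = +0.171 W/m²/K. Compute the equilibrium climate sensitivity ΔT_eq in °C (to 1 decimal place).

Net feedback parameter λ = (−2.18) + (+0.338) + (+0.171) = -1.671 W/m²/K.
ΔT = −F/λ = −7.2/(-1.671) = 4.3 °C.

4.3 °C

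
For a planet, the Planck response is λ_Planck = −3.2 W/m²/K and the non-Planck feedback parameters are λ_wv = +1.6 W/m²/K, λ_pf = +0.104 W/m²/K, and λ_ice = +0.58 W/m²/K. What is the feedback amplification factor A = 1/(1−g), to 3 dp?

3.493

Convert to gains: g_wv = 1.6/3.2 = 0.5; g_pf = 0.104/3.2 = 0.0325; g_ice = 0.58/3.2 = 0.1812.
Total gain g = 0.7137.
A = 1/(1 − 0.7137) = 3.493.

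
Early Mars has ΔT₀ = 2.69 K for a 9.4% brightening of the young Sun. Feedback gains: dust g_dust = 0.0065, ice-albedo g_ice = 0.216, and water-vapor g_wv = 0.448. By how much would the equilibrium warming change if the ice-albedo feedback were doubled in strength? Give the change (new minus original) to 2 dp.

15.54 K

Original: g = 0.6705, ΔT = 2.69/(1−0.6705) = 8.1639 K.
With doubled ice-albedo: g' = 0.8865, ΔT' = 2.69/(1−0.8865) = 23.7004 K.
Change = 23.7004 − 8.1639 = 15.54 K.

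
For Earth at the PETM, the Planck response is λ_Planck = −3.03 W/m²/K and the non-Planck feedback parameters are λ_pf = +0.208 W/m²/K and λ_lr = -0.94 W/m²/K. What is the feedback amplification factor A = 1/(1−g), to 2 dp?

0.81

Convert to gains: g_pf = 0.208/3.03 = 0.06865; g_lr = -0.94/3.03 = -0.3102.
Total gain g = -0.24155.
A = 1/(1 + 0.24155) = 0.81.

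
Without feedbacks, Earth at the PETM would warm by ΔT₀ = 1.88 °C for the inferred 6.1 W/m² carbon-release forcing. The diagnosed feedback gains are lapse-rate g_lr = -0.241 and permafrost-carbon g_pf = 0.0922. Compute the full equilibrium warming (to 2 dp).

Total gain g = -0.241 + 0.0922 = -0.1488.
Amplification A = 1/(1 + 0.1488) = 0.8705.
ΔT = 1.88 × 0.8705 = 1.64 °C.

1.64 °C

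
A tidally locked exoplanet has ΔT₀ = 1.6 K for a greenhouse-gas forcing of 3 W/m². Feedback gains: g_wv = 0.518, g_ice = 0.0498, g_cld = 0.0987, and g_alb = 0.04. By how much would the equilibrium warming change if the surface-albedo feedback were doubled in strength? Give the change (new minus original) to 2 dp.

Original: g = 0.7065, ΔT = 1.6/(1−0.7065) = 5.4514 K.
With doubled surface-albedo: g' = 0.7465, ΔT' = 1.6/(1−0.7465) = 6.3116 K.
Change = 6.3116 − 5.4514 = 0.86 K.

0.86 K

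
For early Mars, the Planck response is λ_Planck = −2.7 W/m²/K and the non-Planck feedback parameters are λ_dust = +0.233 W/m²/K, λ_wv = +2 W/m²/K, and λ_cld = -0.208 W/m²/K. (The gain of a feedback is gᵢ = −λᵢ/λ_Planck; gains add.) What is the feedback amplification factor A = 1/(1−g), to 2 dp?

Convert to gains: g_dust = 0.233/2.7 = 0.0863; g_wv = 2/2.7 = 0.7407; g_cld = -0.208/2.7 = -0.07704.
Total gain g = 0.74996.
A = 1/(1 − 0.74996) = 4.00.

4.00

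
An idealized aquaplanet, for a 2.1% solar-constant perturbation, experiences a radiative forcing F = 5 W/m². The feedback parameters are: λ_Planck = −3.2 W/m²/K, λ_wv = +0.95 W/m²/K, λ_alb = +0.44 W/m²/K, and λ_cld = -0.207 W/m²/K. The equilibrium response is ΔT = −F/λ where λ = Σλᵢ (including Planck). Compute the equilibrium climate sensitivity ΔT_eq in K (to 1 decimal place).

Net feedback parameter λ = (−3.2) + (+0.95) + (+0.44) + (-0.207) = -2.017 W/m²/K.
ΔT = −F/λ = −5/(-2.017) = 2.5 K.

2.5 K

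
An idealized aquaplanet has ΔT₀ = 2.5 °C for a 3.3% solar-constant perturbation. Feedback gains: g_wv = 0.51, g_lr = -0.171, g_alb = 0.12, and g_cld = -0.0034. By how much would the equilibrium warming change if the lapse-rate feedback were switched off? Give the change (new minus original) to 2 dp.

Original: g = 0.4556, ΔT = 2.5/(1−0.4556) = 4.5922 °C.
Without lapse-rate: g' = 0.6266, ΔT' = 2.5/(1−0.6266) = 6.6952 °C.
Change = 6.6952 − 4.5922 = 2.10 °C.

2.10 °C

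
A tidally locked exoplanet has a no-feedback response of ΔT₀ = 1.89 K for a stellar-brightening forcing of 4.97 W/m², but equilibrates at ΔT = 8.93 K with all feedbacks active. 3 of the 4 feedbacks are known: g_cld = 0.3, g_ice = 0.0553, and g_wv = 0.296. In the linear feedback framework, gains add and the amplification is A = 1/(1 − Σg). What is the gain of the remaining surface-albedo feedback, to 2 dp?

Amplification A = ΔT/ΔT₀ = 8.93/1.89 = 4.725.
Total gain g = 1 − 1/A = 1 − 1/4.725 = 0.7884.
Known gains sum to 0.3 + 0.0553 + 0.296 = 0.6513.
g_alb = 0.7884 − 0.6513 = 0.14.

0.14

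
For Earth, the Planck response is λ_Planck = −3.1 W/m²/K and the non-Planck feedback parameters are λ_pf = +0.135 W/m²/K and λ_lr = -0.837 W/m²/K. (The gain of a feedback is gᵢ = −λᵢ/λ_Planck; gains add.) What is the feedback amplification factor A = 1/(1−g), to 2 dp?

0.82

Convert to gains: g_pf = 0.135/3.1 = 0.04355; g_lr = -0.837/3.1 = -0.27.
Total gain g = -0.22645.
A = 1/(1 + 0.22645) = 0.82.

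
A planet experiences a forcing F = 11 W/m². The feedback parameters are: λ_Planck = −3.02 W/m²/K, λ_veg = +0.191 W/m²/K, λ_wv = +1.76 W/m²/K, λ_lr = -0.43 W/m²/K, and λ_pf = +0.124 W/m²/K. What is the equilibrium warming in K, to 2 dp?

8.00 K

Net feedback parameter λ = (−3.02) + (+0.191) + (+1.76) + (-0.43) + (+0.124) = -1.375 W/m²/K.
ΔT = −F/λ = −11/(-1.375) = 8.00 K.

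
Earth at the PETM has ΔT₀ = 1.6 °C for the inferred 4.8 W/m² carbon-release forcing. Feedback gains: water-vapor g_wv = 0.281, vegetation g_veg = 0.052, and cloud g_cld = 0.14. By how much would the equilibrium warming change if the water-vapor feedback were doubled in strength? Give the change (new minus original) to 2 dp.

3.47 °C

Original: g = 0.473, ΔT = 1.6/(1−0.473) = 3.0361 °C.
With doubled water-vapor: g' = 0.754, ΔT' = 1.6/(1−0.754) = 6.5041 °C.
Change = 6.5041 − 3.0361 = 3.47 °C.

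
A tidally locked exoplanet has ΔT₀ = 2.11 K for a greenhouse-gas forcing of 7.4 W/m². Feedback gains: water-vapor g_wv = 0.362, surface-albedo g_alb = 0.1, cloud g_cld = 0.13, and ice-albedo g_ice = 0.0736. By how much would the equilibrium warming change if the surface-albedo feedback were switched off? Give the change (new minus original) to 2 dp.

Original: g = 0.6656, ΔT = 2.11/(1−0.6656) = 6.3098 K.
Without surface-albedo: g' = 0.5656, ΔT' = 2.11/(1−0.5656) = 4.8573 K.
Change = 4.8573 − 6.3098 = -1.45 K.

-1.45 K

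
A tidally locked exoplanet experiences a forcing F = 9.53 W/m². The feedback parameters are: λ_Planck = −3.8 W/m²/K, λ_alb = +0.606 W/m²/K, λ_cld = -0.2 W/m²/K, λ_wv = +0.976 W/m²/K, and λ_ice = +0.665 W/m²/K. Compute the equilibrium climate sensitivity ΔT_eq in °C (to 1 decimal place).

5.4 °C

Net feedback parameter λ = (−3.8) + (+0.606) + (-0.2) + (+0.976) + (+0.665) = -1.753 W/m²/K.
ΔT = −F/λ = −9.53/(-1.753) = 5.4 °C.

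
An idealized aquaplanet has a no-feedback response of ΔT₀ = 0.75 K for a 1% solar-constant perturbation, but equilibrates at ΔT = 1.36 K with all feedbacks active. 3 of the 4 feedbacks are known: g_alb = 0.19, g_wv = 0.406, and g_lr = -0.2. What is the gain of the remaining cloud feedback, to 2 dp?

Amplification A = ΔT/ΔT₀ = 1.36/0.75 = 1.813.
Total gain g = 1 − 1/A = 1 − 1/1.813 = 0.4484.
Known gains sum to 0.19 + 0.406 − 0.2 = 0.396.
g_cld = 0.4484 − 0.396 = 0.05.

0.05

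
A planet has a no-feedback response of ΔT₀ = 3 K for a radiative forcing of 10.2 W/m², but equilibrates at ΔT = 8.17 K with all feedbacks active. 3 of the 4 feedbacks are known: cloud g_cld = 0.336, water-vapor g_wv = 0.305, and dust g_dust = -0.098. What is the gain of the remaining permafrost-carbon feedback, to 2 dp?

Amplification A = ΔT/ΔT₀ = 8.17/3 = 2.723.
Total gain g = 1 − 1/A = 1 − 1/2.723 = 0.6328.
Known gains sum to 0.336 + 0.305 − 0.098 = 0.543.
g_pf = 0.6328 − 0.543 = 0.09.

0.09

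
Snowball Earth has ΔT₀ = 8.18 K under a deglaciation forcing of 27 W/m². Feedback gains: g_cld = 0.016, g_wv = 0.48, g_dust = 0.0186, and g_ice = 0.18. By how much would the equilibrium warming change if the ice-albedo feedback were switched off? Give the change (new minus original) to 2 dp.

Original: g = 0.6946, ΔT = 8.18/(1−0.6946) = 26.7845 K.
Without ice-albedo: g' = 0.5146, ΔT' = 8.18/(1−0.5146) = 16.8521 K.
Change = 16.8521 − 26.7845 = -9.93 K.

-9.93 K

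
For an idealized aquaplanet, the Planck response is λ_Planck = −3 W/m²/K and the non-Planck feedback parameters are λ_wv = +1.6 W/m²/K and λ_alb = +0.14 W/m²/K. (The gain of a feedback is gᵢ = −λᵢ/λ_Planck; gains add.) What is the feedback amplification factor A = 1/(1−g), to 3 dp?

Convert to gains: g_wv = 1.6/3 = 0.5333; g_alb = 0.14/3 = 0.04667.
Total gain g = 0.57997.
A = 1/(1 − 0.57997) = 2.381.

2.381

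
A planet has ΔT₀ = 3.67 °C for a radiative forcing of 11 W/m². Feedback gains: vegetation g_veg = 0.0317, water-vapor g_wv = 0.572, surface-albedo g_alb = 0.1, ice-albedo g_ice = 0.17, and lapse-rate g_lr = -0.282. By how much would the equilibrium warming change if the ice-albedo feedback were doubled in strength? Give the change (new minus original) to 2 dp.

6.41 °C

Original: g = 0.5917, ΔT = 3.67/(1−0.5917) = 8.9885 °C.
With doubled ice-albedo: g' = 0.7617, ΔT' = 3.67/(1−0.7617) = 15.4008 °C.
Change = 15.4008 − 8.9885 = 6.41 °C.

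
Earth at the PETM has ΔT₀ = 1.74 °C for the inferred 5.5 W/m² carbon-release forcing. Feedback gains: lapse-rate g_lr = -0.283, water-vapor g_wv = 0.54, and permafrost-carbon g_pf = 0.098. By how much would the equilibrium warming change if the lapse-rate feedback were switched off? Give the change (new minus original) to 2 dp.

2.11 °C

Original: g = 0.355, ΔT = 1.74/(1−0.355) = 2.6977 °C.
Without lapse-rate: g' = 0.638, ΔT' = 1.74/(1−0.638) = 4.8066 °C.
Change = 4.8066 − 2.6977 = 2.11 °C.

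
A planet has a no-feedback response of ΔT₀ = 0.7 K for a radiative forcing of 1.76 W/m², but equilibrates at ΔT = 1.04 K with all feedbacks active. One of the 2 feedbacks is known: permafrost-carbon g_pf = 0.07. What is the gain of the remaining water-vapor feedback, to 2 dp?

0.26

Amplification A = ΔT/ΔT₀ = 1.04/0.7 = 1.486.
Total gain g = 1 − 1/A = 1 − 1/1.486 = 0.3271.
The known gain is 0.07.
g_wv = 0.3271 − 0.07 = 0.26.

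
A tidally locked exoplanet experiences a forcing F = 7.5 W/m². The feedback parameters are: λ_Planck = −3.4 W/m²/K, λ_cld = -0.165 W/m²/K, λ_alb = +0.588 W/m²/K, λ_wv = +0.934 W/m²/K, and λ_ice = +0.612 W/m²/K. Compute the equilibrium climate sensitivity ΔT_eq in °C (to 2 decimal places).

5.24 °C

Net feedback parameter λ = (−3.4) + (-0.165) + (+0.588) + (+0.934) + (+0.612) = -1.431 W/m²/K.
ΔT = −F/λ = −7.5/(-1.431) = 5.24 °C.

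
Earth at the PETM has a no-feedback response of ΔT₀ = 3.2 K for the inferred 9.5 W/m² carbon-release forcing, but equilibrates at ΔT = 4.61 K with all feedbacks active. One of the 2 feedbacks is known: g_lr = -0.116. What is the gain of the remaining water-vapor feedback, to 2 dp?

Amplification A = ΔT/ΔT₀ = 4.61/3.2 = 1.441.
Total gain g = 1 − 1/A = 1 − 1/1.441 = 0.306.
The known gain is -0.116.
g_wv = 0.306 + 0.116 = 0.42.

0.42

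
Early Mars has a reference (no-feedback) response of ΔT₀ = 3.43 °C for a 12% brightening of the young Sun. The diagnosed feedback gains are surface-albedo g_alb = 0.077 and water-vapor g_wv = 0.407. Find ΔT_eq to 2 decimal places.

Total gain g = 0.077 + 0.407 = 0.484.
Amplification A = 1/(1 − 0.484) = 1.938.
ΔT = 3.43 × 1.938 = 6.65 °C.

6.65 °C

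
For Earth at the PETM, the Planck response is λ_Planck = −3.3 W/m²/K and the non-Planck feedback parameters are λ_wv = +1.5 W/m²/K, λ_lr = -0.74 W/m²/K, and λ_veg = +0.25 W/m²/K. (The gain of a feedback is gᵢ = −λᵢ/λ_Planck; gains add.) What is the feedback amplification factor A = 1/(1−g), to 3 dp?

1.441

Convert to gains: g_wv = 1.5/3.3 = 0.4545; g_lr = -0.74/3.3 = -0.2242; g_veg = 0.25/3.3 = 0.07576.
Total gain g = 0.30606.
A = 1/(1 − 0.30606) = 1.441.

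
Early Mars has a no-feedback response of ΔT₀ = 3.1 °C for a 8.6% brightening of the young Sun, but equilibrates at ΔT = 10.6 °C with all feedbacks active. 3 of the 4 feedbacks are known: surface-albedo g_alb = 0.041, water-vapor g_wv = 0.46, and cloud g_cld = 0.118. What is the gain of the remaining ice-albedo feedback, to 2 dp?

0.09

Amplification A = ΔT/ΔT₀ = 10.6/3.1 = 3.419.
Total gain g = 1 − 1/A = 1 − 1/3.419 = 0.7075.
Known gains sum to 0.041 + 0.46 + 0.118 = 0.619.
g_ice = 0.7075 − 0.619 = 0.09.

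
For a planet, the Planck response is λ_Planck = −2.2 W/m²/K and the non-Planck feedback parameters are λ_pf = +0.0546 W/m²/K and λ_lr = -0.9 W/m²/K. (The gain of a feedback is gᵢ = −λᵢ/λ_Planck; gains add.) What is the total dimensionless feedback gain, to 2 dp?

Convert to gains: g_pf = 0.0546/2.2 = 0.02482; g_lr = -0.9/2.2 = -0.4091.
Total gain g = -0.38428.

-0.38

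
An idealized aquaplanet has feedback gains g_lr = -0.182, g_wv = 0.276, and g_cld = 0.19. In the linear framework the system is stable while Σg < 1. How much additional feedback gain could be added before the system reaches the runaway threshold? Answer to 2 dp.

0.72

Current total gain = -0.182 + 0.276 + 0.19 = 0.284.
Margin to runaway = 1 − 0.284 = 0.72.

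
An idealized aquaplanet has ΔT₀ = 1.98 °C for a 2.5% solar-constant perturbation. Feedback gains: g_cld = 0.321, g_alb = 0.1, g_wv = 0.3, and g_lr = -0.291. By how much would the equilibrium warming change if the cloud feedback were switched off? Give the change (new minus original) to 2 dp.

Original: g = 0.43, ΔT = 1.98/(1−0.43) = 3.4737 °C.
Without cloud: g' = 0.109, ΔT' = 1.98/(1−0.109) = 2.2222 °C.
Change = 2.2222 − 3.4737 = -1.25 °C.

-1.25 °C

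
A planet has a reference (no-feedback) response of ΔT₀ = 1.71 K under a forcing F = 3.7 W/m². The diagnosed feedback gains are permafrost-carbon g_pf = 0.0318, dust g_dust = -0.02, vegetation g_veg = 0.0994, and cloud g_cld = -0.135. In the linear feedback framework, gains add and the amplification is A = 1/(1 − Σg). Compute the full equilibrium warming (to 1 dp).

Total gain g = 0.0318 − 0.02 + 0.0994 − 0.135 = -0.0238.
Amplification A = 1/(1 + 0.0238) = 0.9768.
ΔT = 1.71 × 0.9768 = 1.7 K.

1.7 K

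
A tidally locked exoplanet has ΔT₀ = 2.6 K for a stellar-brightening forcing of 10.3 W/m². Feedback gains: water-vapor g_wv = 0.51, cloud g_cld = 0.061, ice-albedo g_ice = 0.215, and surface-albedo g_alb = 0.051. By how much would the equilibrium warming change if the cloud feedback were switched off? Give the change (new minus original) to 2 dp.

-4.34 K

Original: g = 0.837, ΔT = 2.6/(1−0.837) = 15.9509 K.
Without cloud: g' = 0.776, ΔT' = 2.6/(1−0.776) = 11.6071 K.
Change = 11.6071 − 15.9509 = -4.34 K.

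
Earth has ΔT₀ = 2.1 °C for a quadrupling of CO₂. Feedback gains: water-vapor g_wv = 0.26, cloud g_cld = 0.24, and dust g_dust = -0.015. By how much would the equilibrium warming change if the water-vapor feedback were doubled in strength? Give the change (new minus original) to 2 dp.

Original: g = 0.485, ΔT = 2.1/(1−0.485) = 4.0777 °C.
With doubled water-vapor: g' = 0.745, ΔT' = 2.1/(1−0.745) = 8.2353 °C.
Change = 8.2353 − 4.0777 = 4.16 °C.

4.16 °C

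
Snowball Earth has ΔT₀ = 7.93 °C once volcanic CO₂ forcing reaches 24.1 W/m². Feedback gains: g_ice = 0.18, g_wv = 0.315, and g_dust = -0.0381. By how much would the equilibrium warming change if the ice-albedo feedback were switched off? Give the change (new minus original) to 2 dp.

Original: g = 0.4569, ΔT = 7.93/(1−0.4569) = 14.6014 °C.
Without ice-albedo: g' = 0.2769, ΔT' = 7.93/(1−0.2769) = 10.9667 °C.
Change = 10.9667 − 14.6014 = -3.63 °C.

-3.63 °C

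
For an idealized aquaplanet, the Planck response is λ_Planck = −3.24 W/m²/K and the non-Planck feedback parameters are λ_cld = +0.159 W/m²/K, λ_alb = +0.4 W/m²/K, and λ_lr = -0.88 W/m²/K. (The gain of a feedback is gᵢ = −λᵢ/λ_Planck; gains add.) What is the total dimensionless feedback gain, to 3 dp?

Convert to gains: g_cld = 0.159/3.24 = 0.04907; g_alb = 0.4/3.24 = 0.1235; g_lr = -0.88/3.24 = -0.2716.
Total gain g = -0.09903.

-0.099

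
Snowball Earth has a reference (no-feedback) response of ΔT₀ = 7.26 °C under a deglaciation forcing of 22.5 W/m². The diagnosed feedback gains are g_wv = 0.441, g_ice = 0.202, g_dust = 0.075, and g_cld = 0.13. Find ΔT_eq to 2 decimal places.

Total gain g = 0.441 + 0.202 + 0.075 + 0.13 = 0.848.
Amplification A = 1/(1 − 0.848) = 6.579.
ΔT = 7.26 × 6.579 = 47.76 °C.

47.76 °C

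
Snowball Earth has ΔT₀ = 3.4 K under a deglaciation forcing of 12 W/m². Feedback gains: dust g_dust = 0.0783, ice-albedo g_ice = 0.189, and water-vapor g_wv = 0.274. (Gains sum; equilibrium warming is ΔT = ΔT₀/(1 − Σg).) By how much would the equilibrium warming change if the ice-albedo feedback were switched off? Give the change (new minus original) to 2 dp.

Original: g = 0.5413, ΔT = 3.4/(1−0.5413) = 7.4123 K.
Without ice-albedo: g' = 0.3523, ΔT' = 3.4/(1−0.3523) = 5.2493 K.
Change = 5.2493 − 7.4123 = -2.16 K.

-2.16 K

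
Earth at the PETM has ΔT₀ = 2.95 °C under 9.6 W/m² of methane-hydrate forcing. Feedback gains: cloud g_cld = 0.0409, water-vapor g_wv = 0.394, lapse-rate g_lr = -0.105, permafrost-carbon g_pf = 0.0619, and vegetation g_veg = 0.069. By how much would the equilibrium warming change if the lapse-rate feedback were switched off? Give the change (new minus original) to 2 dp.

1.32 °C

Original: g = 0.4608, ΔT = 2.95/(1−0.4608) = 5.4711 °C.
Without lapse-rate: g' = 0.5658, ΔT' = 2.95/(1−0.5658) = 6.7941 °C.
Change = 6.7941 − 5.4711 = 1.32 °C.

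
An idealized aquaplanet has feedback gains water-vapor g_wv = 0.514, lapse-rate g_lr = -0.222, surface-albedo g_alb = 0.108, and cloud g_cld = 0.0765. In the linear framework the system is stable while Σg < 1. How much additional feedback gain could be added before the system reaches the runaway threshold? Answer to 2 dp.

Current total gain = 0.514 − 0.222 + 0.108 + 0.0765 = 0.4765.
Margin to runaway = 1 − 0.4765 = 0.52.

0.52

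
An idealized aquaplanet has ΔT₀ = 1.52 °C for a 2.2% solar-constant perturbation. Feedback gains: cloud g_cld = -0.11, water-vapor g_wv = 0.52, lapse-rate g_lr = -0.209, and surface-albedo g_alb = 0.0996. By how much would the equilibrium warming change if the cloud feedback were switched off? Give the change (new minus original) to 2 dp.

Original: g = 0.3006, ΔT = 1.52/(1−0.3006) = 2.1733 °C.
Without cloud: g' = 0.4106, ΔT' = 1.52/(1−0.4106) = 2.5789 °C.
Change = 2.5789 − 2.1733 = 0.41 °C.

0.41 °C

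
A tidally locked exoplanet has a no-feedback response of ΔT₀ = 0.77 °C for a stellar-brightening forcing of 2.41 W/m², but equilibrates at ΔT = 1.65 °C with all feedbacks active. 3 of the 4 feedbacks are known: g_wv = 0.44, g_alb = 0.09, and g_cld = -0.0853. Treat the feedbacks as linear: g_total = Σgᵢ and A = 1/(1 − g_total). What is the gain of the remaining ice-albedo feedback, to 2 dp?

0.09

Amplification A = ΔT/ΔT₀ = 1.65/0.77 = 2.143.
Total gain g = 1 − 1/A = 1 − 1/2.143 = 0.5334.
Known gains sum to 0.44 + 0.09 − 0.0853 = 0.4447.
g_ice = 0.5334 − 0.4447 = 0.09.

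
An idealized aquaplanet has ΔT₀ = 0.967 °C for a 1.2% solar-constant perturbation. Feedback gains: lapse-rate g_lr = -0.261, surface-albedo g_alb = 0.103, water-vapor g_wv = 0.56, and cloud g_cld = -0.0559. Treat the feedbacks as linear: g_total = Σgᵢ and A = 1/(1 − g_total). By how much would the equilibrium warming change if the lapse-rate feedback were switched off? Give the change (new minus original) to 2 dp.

Original: g = 0.3461, ΔT = 0.967/(1−0.3461) = 1.4788 °C.
Without lapse-rate: g' = 0.6071, ΔT' = 0.967/(1−0.6071) = 2.4612 °C.
Change = 2.4612 − 1.4788 = 0.98 °C.

0.98 °C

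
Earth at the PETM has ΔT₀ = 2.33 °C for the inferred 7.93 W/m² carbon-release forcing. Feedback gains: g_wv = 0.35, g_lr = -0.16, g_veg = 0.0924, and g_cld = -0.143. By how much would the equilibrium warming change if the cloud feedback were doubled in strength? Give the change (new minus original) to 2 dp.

-0.39 °C

Original: g = 0.1394, ΔT = 2.33/(1−0.1394) = 2.7074 °C.
With doubled cloud: g' = -0.0036, ΔT' = 2.33/(1+0.0036) = 2.3216 °C.
Change = 2.3216 − 2.7074 = -0.39 °C.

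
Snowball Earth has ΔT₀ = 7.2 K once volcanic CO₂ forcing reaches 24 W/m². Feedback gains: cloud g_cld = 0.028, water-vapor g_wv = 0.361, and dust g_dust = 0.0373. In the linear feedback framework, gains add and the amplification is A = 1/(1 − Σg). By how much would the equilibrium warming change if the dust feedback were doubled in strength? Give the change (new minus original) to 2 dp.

0.87 K

Original: g = 0.4263, ΔT = 7.2/(1−0.4263) = 12.5501 K.
With doubled dust: g' = 0.4636, ΔT' = 7.2/(1−0.4636) = 13.4228 K.
Change = 13.4228 − 12.5501 = 0.87 K.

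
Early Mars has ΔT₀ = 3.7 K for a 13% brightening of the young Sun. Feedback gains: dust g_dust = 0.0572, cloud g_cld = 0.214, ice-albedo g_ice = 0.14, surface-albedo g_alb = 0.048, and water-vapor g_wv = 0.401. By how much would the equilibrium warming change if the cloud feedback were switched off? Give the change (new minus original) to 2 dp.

Original: g = 0.8602, ΔT = 3.7/(1−0.8602) = 26.4664 K.
Without cloud: g' = 0.6462, ΔT' = 3.7/(1−0.6462) = 10.4579 K.
Change = 10.4579 − 26.4664 = -16.01 K.

-16.01 K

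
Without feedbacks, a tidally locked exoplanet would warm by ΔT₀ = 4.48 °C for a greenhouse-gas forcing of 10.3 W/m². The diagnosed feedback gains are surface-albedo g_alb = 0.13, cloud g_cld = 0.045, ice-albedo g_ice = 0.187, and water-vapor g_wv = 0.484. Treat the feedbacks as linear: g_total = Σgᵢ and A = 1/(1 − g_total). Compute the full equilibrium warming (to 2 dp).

29.09 °C

Total gain g = 0.13 + 0.045 + 0.187 + 0.484 = 0.846.
Amplification A = 1/(1 − 0.846) = 6.494.
ΔT = 4.48 × 6.494 = 29.09 °C.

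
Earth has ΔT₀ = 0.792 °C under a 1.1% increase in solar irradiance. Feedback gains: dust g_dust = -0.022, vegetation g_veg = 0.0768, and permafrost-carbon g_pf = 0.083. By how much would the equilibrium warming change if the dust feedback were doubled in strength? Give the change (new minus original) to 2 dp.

-0.02 °C

Original: g = 0.1378, ΔT = 0.792/(1−0.1378) = 0.9186 °C.
With doubled dust: g' = 0.1158, ΔT' = 0.792/(1−0.1158) = 0.8957 °C.
Change = 0.8957 − 0.9186 = -0.02 °C.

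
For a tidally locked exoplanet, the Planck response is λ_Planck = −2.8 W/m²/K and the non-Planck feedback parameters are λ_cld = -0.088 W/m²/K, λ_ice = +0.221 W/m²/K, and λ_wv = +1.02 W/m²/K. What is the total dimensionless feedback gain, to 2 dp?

0.41

Convert to gains: g_cld = -0.088/2.8 = -0.03143; g_ice = 0.221/2.8 = 0.07893; g_wv = 1.02/2.8 = 0.3643.
Total gain g = 0.4118.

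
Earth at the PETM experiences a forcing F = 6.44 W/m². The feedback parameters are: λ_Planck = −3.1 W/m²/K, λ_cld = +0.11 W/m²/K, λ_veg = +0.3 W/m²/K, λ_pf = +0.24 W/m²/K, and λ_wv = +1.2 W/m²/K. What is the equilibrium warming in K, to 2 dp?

5.15 K

Net feedback parameter λ = (−3.1) + (+0.11) + (+0.3) + (+0.24) + (+1.2) = -1.25 W/m²/K.
ΔT = −F/λ = −6.44/(-1.25) = 5.15 K.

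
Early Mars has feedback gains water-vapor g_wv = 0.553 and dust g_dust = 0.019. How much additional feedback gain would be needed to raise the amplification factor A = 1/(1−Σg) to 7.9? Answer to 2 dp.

0.30

Current total gain = 0.572.
Target gain for A = 7.9: g* = 1 − 1/7.9 = 0.8734.
Additional gain needed = 0.8734 − 0.572 = 0.30.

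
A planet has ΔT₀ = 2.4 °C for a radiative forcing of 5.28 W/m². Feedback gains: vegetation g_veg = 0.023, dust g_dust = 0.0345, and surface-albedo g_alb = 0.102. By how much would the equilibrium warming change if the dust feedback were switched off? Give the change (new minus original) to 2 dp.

Original: g = 0.1595, ΔT = 2.4/(1−0.1595) = 2.8554 °C.
Without dust: g' = 0.125, ΔT' = 2.4/(1−0.125) = 2.7429 °C.
Change = 2.7429 − 2.8554 = -0.11 °C.

-0.11 °C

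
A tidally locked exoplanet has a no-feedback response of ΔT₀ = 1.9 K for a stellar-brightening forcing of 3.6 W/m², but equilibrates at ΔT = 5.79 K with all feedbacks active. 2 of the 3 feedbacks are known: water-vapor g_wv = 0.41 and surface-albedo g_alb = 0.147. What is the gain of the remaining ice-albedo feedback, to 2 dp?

0.11

Amplification A = ΔT/ΔT₀ = 5.79/1.9 = 3.047.
Total gain g = 1 − 1/A = 1 − 1/3.047 = 0.6718.
Known gains sum to 0.41 + 0.147 = 0.557.
g_ice = 0.6718 − 0.557 = 0.11.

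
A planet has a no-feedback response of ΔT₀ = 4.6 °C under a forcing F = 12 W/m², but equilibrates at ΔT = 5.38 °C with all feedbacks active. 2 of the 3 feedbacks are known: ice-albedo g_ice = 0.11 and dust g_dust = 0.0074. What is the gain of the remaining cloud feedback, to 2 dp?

Amplification A = ΔT/ΔT₀ = 5.38/4.6 = 1.17.
Total gain g = 1 − 1/A = 1 − 1/1.17 = 0.1453.
Known gains sum to 0.11 + 0.0074 = 0.1174.
g_cld = 0.1453 − 0.1174 = 0.03.

0.03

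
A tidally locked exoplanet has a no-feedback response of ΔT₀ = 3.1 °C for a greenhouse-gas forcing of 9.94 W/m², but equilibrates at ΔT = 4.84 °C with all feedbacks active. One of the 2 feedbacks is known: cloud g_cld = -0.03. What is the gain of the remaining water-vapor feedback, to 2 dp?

0.39

Amplification A = ΔT/ΔT₀ = 4.84/3.1 = 1.561.
Total gain g = 1 − 1/A = 1 − 1/1.561 = 0.3594.
The known gain is -0.03.
g_wv = 0.3594 + 0.03 = 0.39.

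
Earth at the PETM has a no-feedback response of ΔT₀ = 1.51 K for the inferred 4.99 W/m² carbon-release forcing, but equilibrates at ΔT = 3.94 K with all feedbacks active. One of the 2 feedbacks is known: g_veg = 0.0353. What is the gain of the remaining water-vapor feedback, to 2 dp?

0.58

Amplification A = ΔT/ΔT₀ = 3.94/1.51 = 2.609.
Total gain g = 1 − 1/A = 1 − 1/2.609 = 0.6167.
The known gain is 0.0353.
g_wv = 0.6167 − 0.0353 = 0.58.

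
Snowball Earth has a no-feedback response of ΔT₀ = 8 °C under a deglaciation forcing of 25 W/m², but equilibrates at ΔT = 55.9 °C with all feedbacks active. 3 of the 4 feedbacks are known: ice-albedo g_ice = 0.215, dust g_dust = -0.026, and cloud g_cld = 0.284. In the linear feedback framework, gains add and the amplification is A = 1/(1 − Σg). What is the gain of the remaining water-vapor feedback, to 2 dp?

0.38

Amplification A = ΔT/ΔT₀ = 55.9/8 = 6.987.
Total gain g = 1 − 1/A = 1 − 1/6.987 = 0.8569.
Known gains sum to 0.215 − 0.026 + 0.284 = 0.473.
g_wv = 0.8569 − 0.473 = 0.38.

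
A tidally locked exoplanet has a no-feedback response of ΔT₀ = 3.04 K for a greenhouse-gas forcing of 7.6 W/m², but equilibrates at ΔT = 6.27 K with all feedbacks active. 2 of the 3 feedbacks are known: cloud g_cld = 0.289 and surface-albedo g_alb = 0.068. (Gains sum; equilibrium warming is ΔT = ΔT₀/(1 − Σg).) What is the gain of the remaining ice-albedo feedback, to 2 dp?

0.16

Amplification A = ΔT/ΔT₀ = 6.27/3.04 = 2.062.
Total gain g = 1 − 1/A = 1 − 1/2.062 = 0.515.
Known gains sum to 0.289 + 0.068 = 0.357.
g_ice = 0.515 − 0.357 = 0.16.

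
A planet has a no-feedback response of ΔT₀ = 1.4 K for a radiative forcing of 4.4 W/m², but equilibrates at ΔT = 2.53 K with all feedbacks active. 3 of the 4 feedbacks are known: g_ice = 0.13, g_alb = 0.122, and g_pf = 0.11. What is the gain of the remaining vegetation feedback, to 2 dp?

Amplification A = ΔT/ΔT₀ = 2.53/1.4 = 1.807.
Total gain g = 1 − 1/A = 1 − 1/1.807 = 0.4466.
Known gains sum to 0.13 + 0.122 + 0.11 = 0.362.
g_veg = 0.4466 − 0.362 = 0.08.

0.08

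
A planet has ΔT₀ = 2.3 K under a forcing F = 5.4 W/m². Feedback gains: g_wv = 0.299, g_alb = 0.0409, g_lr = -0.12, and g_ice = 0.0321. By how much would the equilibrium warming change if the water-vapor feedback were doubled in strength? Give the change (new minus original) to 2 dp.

Original: g = 0.252, ΔT = 2.3/(1−0.252) = 3.0749 K.
With doubled water-vapor: g' = 0.551, ΔT' = 2.3/(1−0.551) = 5.1225 K.
Change = 5.1225 − 3.0749 = 2.05 K.

2.05 K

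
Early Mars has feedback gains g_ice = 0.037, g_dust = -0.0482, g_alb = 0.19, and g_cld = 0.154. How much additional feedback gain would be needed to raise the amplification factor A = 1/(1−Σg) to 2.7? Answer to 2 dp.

0.30

Current total gain = 0.3328.
Target gain for A = 2.7: g* = 1 − 1/2.7 = 0.6296.
Additional gain needed = 0.6296 − 0.3328 = 0.30.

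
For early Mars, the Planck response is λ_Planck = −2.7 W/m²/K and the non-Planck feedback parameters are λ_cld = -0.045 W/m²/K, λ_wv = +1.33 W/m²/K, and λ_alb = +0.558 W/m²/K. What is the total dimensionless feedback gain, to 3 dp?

0.683

Convert to gains: g_cld = -0.045/2.7 = -0.01667; g_wv = 1.33/2.7 = 0.4926; g_alb = 0.558/2.7 = 0.2067.
Total gain g = 0.68263.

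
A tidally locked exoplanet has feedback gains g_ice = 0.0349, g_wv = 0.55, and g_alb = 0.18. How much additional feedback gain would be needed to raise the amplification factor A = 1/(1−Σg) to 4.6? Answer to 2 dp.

0.02

Current total gain = 0.7649.
Target gain for A = 4.6: g* = 1 − 1/4.6 = 0.7826.
Additional gain needed = 0.7826 − 0.7649 = 0.02.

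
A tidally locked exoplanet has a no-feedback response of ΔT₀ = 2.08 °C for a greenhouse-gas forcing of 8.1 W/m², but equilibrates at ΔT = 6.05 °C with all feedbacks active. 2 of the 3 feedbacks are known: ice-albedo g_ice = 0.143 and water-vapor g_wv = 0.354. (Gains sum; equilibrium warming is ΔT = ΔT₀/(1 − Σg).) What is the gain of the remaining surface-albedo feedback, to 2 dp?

0.16

Amplification A = ΔT/ΔT₀ = 6.05/2.08 = 2.909.
Total gain g = 1 − 1/A = 1 − 1/2.909 = 0.6562.
Known gains sum to 0.143 + 0.354 = 0.497.
g_alb = 0.6562 − 0.497 = 0.16.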